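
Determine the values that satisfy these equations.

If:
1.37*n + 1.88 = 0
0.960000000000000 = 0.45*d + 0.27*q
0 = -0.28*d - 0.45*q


Then:
d = 3.40
n = -1.37
q = -2.12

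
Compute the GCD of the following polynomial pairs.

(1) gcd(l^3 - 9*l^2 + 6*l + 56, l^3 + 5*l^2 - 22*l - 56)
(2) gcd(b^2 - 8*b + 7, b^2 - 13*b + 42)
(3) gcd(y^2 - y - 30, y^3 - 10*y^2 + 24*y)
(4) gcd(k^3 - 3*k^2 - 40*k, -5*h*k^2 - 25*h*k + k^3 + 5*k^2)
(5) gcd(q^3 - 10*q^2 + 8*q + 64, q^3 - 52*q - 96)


(1) = gcd((l - 7)*(l - 4)*(l + 2), (l - 4)*(l + 2)*(l + 7)) = l^2 - 2*l - 8
(2) = gcd((b - 7)*(b - 1), (b - 7)*(b - 6)) = b - 7
(3) = gcd((y - 6)*(y + 5), y*(y - 6)*(y - 4)) = y - 6
(4) = gcd(k*(k - 8)*(k + 5), k*(-5*h + k)*(k + 5)) = k^2 + 5*k
(5) = q^2 - 6*q - 16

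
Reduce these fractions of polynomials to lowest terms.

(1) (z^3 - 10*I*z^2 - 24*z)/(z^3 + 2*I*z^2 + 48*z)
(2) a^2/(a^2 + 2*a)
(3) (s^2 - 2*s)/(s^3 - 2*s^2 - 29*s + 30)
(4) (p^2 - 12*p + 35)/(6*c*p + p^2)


(1) = (z - 4*I)/(z + 8*I)
(2) = a/(a + 2)
(3) = (s^2 - 2*s)/(s^3 - 2*s^2 - 29*s + 30)
(4) = (p^2 - 12*p + 35)/(6*c*p + p^2)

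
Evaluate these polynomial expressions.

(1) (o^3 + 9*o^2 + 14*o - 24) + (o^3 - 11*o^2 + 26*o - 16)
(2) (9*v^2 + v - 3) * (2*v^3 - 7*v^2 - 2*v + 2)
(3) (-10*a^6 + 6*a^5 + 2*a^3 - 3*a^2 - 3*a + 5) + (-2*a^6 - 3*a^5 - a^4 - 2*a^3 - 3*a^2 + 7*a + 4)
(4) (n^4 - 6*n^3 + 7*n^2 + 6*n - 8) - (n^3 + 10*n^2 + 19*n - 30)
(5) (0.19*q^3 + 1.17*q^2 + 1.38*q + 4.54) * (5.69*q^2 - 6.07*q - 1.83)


(1) = 2*o^3 - 2*o^2 + 40*o - 40
(2) = 18*v^5 - 61*v^4 - 31*v^3 + 37*v^2 + 8*v - 6
(3) = -12*a^6 + 3*a^5 - a^4 - 6*a^2 + 4*a + 9
(4) = n^4 - 7*n^3 - 3*n^2 - 13*n + 22
(5) = 1.0811*q^5 + 5.504*q^4 + 0.4026*q^3 + 15.3149*q^2 - 30.0832*q - 8.3082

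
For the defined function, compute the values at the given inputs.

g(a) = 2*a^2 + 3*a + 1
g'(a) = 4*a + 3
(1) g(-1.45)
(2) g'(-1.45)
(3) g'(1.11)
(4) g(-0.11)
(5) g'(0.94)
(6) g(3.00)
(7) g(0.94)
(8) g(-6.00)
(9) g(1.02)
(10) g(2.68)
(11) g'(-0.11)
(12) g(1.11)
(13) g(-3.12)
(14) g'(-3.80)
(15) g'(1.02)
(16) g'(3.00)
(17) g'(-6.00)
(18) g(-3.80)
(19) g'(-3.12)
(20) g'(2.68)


(1) = 0.86
(2) = -2.80
(3) = 7.44
(4) = 0.69
(5) = 6.76
(6) = 28.00
(7) = 5.59
(8) = 55.00
(9) = 6.14
(10) = 23.40
(11) = 2.56
(12) = 6.79
(13) = 11.11
(14) = -12.20
(15) = 7.08
(16) = 15.00
(17) = -21.00
(18) = 18.48
(19) = -9.48
(20) = 13.72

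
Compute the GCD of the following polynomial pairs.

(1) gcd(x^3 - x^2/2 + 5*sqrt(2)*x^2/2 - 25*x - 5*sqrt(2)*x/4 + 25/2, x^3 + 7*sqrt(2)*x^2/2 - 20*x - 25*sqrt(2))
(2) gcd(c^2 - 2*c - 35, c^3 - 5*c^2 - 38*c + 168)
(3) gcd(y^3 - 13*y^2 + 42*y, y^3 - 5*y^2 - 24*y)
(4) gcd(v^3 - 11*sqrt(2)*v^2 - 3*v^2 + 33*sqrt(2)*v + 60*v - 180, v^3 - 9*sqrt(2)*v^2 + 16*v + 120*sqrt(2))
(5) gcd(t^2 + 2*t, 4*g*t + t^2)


(1) = gcd((x - 1/2)*(x - 5*sqrt(2)/2)*(x + 5*sqrt(2)), (x - 5*sqrt(2)/2)*(x + sqrt(2))*(x + 5*sqrt(2))) = x^2 + 5*sqrt(2)*x/2 - 25
(2) = c - 7
(3) = gcd(y*(y - 7)*(y - 6), y*(y - 8)*(y + 3)) = y
(4) = gcd((v - 3)*(v - 6*sqrt(2))*(v - 5*sqrt(2)), (v - 6*sqrt(2))*(v - 5*sqrt(2))*(v + 2*sqrt(2))) = v^2 - 11*sqrt(2)*v + 60
(5) = gcd(t*(t + 2), t*(4*g + t)) = t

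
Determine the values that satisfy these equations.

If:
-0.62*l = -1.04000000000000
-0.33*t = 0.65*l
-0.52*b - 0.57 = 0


Then:
b = -1.10
l = 1.68
t = -3.30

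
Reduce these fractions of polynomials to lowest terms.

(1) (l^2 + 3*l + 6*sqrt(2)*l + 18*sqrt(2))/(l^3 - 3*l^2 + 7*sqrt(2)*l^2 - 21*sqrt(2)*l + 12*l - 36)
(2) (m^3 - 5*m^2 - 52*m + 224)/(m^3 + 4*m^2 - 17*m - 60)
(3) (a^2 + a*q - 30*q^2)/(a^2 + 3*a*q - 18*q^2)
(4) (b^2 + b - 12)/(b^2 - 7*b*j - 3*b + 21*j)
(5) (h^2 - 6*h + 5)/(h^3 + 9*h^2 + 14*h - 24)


(1) = (l + 3)/(l^2 + l*(-3 + sqrt(2)) - 3*sqrt(2))
(2) = (m^2 - m - 56)/(m^2 + 8*m + 15)
(3) = (-a + 5*q)/(-a + 3*q)
(4) = (b + 4)/(b - 7*j)
(5) = (h - 5)/(h^2 + 10*h + 24)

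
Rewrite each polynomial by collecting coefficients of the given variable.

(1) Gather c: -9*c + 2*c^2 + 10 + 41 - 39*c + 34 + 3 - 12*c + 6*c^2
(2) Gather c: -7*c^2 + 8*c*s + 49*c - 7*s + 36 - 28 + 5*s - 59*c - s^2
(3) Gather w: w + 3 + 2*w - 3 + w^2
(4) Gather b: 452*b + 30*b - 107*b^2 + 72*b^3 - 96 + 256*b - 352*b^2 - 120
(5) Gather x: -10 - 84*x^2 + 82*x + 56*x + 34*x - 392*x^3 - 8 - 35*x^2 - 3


(1) = 8*c^2 - 60*c + 88
(2) = -7*c^2 + c*(8*s - 10) - s^2 - 2*s + 8
(3) = w^2 + 3*w
(4) = 72*b^3 - 459*b^2 + 738*b - 216
(5) = -392*x^3 - 119*x^2 + 172*x - 21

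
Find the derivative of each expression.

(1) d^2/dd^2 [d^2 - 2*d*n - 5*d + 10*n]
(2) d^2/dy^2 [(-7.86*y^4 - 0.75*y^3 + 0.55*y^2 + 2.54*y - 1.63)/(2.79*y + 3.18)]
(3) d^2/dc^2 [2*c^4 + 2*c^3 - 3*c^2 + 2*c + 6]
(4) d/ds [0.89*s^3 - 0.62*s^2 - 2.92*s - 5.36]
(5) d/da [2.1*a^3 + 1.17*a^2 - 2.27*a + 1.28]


(1) = 2
(2) = (-367.098156*y^4 - 1127.444022*y^3 - 993.726468*y^2 - 45.5058*y - 59.323302)/(21.717639*y^3 + 74.260314*y^2 + 84.640788*y + 32.157432)
(3) = 24*c^2 + 12*c - 6
(4) = 2.67*s^2 - 1.24*s - 2.92
(5) = 6.3*a^2 + 2.34*a - 2.27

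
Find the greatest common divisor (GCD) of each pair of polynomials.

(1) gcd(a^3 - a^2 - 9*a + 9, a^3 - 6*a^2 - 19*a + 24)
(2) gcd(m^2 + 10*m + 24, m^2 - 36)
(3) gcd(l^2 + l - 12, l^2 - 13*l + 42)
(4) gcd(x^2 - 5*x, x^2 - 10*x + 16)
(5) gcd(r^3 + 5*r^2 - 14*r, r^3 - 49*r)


(1) = a^2 + 2*a - 3
(2) = m + 6
(3) = 1
(4) = gcd(x*(x - 5), (x - 8)*(x - 2)) = 1
(5) = r^2 + 7*r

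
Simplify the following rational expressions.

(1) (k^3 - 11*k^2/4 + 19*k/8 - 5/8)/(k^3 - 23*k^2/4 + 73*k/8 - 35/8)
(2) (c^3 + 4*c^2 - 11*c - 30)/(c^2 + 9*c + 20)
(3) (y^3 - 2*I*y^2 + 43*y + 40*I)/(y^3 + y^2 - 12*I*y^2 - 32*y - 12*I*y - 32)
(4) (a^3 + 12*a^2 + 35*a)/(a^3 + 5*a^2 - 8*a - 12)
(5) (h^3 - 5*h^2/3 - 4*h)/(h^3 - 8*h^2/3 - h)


(1) = (2*k - 1)/(2*k - 7)
(2) = (c^2 - c - 6)/(c + 4)
(3) = (y^2 + 6*I*y - 5)/(y^2 + y*(1 - 4*I) - 4*I)
(4) = (a^3 + 12*a^2 + 35*a)/(a^3 + 5*a^2 - 8*a - 12)
(5) = (3*h + 4)/(3*h + 1)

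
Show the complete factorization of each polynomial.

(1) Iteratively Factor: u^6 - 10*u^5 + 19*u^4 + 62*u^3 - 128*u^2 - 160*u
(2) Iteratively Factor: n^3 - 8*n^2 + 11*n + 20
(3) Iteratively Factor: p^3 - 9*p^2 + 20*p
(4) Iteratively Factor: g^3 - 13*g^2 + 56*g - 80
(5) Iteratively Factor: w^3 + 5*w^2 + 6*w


(1) = (u - 4)*(u^5 - 6*u^4 - 5*u^3 + 42*u^2 + 40*u) = (u - 5)*(u - 4)*(u^4 - u^3 - 10*u^2 - 8*u) = (u - 5)*(u - 4)*(u + 1)*(u^3 - 2*u^2 - 8*u) = u*(u - 5)*(u - 4)*(u + 1)*(u^2 - 2*u - 8) = u*(u - 5)*(u - 4)^2*(u + 1)*(u + 2)
(2) = (n - 5)*(n^2 - 3*n - 4) = (n - 5)*(n + 1)*(n - 4)
(3) = (p - 4)*(p^2 - 5*p) = (p - 5)*(p - 4)*(p)
(4) = (g - 5)*(g^2 - 8*g + 16) = (g - 5)*(g - 4)*(g - 4)
(5) = (w + 3)*(w^2 + 2*w) = (w + 2)*(w + 3)*(w)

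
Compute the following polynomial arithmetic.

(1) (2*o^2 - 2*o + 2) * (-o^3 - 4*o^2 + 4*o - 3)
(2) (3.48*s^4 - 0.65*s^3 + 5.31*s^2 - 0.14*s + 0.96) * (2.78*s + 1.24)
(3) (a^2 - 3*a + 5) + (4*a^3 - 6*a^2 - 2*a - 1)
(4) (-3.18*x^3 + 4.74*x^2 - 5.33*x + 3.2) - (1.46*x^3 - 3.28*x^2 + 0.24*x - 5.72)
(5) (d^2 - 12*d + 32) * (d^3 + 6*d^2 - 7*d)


(1) = -2*o^5 - 6*o^4 + 14*o^3 - 22*o^2 + 14*o - 6
(2) = 9.6744*s^5 + 2.5082*s^4 + 13.9558*s^3 + 6.1952*s^2 + 2.4952*s + 1.1904
(3) = 4*a^3 - 5*a^2 - 5*a + 4
(4) = -4.64*x^3 + 8.02*x^2 - 5.57*x + 8.92
(5) = d^5 - 6*d^4 - 47*d^3 + 276*d^2 - 224*d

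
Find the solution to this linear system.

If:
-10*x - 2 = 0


Then:
x = -1/5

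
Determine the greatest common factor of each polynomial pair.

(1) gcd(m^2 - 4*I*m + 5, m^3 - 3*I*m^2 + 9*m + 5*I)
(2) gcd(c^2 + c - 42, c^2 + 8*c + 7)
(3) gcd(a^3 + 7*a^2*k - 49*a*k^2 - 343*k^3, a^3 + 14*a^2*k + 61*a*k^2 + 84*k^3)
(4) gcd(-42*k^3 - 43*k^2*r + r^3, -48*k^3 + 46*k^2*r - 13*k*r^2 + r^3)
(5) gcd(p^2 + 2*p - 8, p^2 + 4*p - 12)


(1) = gcd((m - 5*I)*(m + I), (m - 5*I)*(m + I)^2) = m^2 - 4*I*m + 5
(2) = c + 7
(3) = gcd((a - 7*k)*(a + 7*k)^2, (a + 3*k)*(a + 4*k)*(a + 7*k)) = a + 7*k
(4) = gcd((-7*k + r)*(k + r)*(6*k + r), (-8*k + r)*(-3*k + r)*(-2*k + r)) = 1
(5) = p - 2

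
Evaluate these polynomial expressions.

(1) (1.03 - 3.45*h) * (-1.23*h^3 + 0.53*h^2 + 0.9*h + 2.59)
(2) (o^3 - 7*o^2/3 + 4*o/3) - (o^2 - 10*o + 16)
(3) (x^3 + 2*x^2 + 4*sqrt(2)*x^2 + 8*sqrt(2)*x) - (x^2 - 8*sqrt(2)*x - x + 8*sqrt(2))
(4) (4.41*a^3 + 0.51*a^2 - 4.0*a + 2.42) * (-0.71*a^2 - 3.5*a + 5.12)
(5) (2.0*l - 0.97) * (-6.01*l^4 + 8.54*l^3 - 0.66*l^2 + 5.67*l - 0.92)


(1) = 4.2435*h^4 - 3.0954*h^3 - 2.5591*h^2 - 8.0085*h + 2.6677
(2) = o^3 - 10*o^2/3 + 34*o/3 - 16
(3) = x^3 + x^2 + 4*sqrt(2)*x^2 + x + 16*sqrt(2)*x - 8*sqrt(2)
(4) = -3.1311*a^5 - 15.7971*a^4 + 23.6342*a^3 + 14.893*a^2 - 28.95*a + 12.3904
(5) = -12.02*l^5 + 22.9097*l^4 - 9.6038*l^3 + 11.9802*l^2 - 7.3399*l + 0.8924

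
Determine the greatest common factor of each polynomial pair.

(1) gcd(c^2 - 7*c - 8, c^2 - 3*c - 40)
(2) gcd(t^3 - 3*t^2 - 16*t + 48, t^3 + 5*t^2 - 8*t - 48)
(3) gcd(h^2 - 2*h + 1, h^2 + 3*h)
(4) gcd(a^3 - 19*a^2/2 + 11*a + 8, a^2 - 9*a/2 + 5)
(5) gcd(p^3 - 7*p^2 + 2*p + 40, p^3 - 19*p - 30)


(1) = c - 8
(2) = gcd((t - 4)*(t - 3)*(t + 4), (t - 3)*(t + 4)^2) = t^2 + t - 12
(3) = gcd((h - 1)^2, h*(h + 3)) = 1
(4) = a - 2
(5) = p^2 - 3*p - 10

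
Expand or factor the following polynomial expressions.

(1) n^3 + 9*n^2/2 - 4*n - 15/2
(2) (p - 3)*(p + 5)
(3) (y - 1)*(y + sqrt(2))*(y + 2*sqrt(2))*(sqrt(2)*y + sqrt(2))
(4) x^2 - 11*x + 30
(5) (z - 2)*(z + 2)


(1) = (n - 3/2)*(n + 1)*(n + 5)
(2) = p^2 + 2*p - 15
(3) = sqrt(2)*y^4 + 6*y^3 + 3*sqrt(2)*y^2 - 6*y - 4*sqrt(2)
(4) = (x - 6)*(x - 5)
(5) = z^2 - 4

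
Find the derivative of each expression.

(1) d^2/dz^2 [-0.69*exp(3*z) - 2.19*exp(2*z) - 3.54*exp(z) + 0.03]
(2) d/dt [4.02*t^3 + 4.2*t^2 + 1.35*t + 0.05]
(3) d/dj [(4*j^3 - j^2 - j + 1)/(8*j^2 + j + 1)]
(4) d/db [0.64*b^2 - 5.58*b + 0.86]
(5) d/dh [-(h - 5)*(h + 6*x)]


(1) = (-6.21*exp(2*z) - 8.76*exp(z) - 3.54)*exp(z)
(2) = 12.06*t^2 + 8.4*t + 1.35
(3) = (32*j^4 + 8*j^3 + 19*j^2 - 18*j - 2)/(64*j^4 + 16*j^3 + 17*j^2 + 2*j + 1)
(4) = 1.28*b - 5.58
(5) = -2*h - 6*x + 5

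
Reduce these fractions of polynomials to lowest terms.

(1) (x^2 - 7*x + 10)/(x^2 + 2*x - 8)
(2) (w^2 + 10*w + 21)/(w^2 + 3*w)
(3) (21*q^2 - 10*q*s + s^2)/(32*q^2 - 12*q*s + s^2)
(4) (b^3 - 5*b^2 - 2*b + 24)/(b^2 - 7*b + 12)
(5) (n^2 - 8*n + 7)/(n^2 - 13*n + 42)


(1) = (x - 5)/(x + 4)
(2) = (w + 7)/w
(3) = (21*q^2 - 10*q*s + s^2)/(32*q^2 - 12*q*s + s^2)
(4) = b + 2
(5) = (n - 1)/(n - 6)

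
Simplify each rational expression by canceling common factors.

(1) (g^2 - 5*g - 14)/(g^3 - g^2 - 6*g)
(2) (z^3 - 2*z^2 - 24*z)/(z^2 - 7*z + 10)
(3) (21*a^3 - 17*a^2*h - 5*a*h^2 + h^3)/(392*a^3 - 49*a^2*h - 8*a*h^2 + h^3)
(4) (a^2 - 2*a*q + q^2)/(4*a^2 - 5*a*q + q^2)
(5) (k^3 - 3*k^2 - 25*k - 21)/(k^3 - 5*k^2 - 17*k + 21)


(1) = (g - 7)/(g^2 - 3*g)
(2) = (z^3 - 2*z^2 - 24*z)/(z^2 - 7*z + 10)
(3) = (3*a^2 - 2*a*h - h^2)/(56*a^2 + a*h - h^2)
(4) = (-a + q)/(-4*a + q)
(5) = (k + 1)/(k - 1)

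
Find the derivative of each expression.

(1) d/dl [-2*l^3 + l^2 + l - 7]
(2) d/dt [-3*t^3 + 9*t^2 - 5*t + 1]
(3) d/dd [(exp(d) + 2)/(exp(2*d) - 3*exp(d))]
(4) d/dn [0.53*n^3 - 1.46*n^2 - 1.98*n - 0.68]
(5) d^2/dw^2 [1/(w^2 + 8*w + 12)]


(1) = -6*l^2 + 2*l + 1
(2) = -9*t^2 + 18*t - 5
(3) = (-exp(2*d) - 4*exp(d) + 6)*exp(-d)/(exp(2*d) - 6*exp(d) + 9)
(4) = 1.59*n^2 - 2.92*n - 1.98
(5) = 2*(-w^2 - 8*w + 4*(w + 4)^2 - 12)/(w^2 + 8*w + 12)^3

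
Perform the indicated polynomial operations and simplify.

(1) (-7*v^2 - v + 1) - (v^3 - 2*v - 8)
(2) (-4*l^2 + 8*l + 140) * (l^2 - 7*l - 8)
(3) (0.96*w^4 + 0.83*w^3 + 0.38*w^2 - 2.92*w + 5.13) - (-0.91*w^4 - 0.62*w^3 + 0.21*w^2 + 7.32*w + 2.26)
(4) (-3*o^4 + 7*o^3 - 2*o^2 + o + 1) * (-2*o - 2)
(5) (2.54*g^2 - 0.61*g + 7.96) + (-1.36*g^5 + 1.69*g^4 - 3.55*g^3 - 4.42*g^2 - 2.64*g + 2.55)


(1) = -v^3 - 7*v^2 + v + 9
(2) = -4*l^4 + 36*l^3 + 116*l^2 - 1044*l - 1120
(3) = 1.87*w^4 + 1.45*w^3 + 0.17*w^2 - 10.24*w + 2.87
(4) = 6*o^5 - 8*o^4 - 10*o^3 + 2*o^2 - 4*o - 2
(5) = -1.36*g^5 + 1.69*g^4 - 3.55*g^3 - 1.88*g^2 - 3.25*g + 10.51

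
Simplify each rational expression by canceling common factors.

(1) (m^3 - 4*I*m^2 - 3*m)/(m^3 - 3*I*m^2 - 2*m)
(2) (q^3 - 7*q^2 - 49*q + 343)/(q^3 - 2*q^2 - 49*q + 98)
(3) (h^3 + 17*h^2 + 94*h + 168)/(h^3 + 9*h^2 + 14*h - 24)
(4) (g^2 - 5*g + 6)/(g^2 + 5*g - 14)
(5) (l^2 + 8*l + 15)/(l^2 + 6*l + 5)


(1) = (m - 3*I)/(m - 2*I)
(2) = (q - 7)/(q - 2)
(3) = (h + 7)/(h - 1)
(4) = (g - 3)/(g + 7)
(5) = (l + 3)/(l + 1)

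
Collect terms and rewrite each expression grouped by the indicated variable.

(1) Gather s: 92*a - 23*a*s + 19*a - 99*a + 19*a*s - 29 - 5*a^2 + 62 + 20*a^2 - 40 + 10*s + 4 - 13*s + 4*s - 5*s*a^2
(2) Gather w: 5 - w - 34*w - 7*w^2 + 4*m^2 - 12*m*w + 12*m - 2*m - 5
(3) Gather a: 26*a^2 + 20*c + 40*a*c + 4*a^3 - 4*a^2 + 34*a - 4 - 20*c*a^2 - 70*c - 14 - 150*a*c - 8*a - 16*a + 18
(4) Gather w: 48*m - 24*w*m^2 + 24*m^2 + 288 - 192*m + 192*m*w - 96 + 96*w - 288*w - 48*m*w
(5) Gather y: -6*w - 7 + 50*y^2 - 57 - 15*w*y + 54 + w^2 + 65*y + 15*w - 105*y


(1) = 15*a^2 + 12*a + s*(-5*a^2 - 4*a + 1) - 3
(2) = 4*m^2 + 10*m - 7*w^2 + w*(-12*m - 35)
(3) = 4*a^3 + a^2*(22 - 20*c) + a*(10 - 110*c) - 50*c
(4) = 24*m^2 - 144*m + w*(-24*m^2 + 144*m - 192) + 192
(5) = w^2 + 9*w + 50*y^2 + y*(-15*w - 40) - 10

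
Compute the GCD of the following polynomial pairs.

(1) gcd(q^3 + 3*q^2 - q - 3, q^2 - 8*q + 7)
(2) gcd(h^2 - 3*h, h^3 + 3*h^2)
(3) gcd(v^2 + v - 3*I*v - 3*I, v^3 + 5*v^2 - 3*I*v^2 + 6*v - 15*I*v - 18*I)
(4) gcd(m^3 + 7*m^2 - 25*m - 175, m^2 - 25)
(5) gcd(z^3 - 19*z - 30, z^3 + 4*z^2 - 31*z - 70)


(1) = q - 1
(2) = gcd(h*(h - 3), h^2*(h + 3)) = h
(3) = v - 3*I
(4) = m^2 - 25
(5) = gcd((z - 5)*(z + 2)*(z + 3), (z - 5)*(z + 2)*(z + 7)) = z^2 - 3*z - 10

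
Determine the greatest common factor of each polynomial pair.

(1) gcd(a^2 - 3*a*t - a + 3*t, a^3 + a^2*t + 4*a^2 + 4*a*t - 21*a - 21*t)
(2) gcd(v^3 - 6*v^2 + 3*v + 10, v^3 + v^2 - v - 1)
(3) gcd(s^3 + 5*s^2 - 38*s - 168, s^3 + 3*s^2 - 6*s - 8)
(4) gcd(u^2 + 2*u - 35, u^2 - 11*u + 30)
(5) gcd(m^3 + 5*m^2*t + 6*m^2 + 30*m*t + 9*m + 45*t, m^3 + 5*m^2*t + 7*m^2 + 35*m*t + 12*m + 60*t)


(1) = 1
(2) = v + 1
(3) = gcd((s - 6)*(s + 4)*(s + 7), (s - 2)*(s + 1)*(s + 4)) = s + 4
(4) = u - 5
(5) = m^2 + 5*m*t + 3*m + 15*t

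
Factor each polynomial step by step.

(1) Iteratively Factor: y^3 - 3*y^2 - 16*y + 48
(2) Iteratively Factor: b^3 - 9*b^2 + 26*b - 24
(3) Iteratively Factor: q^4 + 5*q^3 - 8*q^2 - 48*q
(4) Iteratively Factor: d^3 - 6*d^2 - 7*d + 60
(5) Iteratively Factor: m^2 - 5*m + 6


(1) = (y + 4)*(y^2 - 7*y + 12) = (y - 4)*(y + 4)*(y - 3)
(2) = (b - 3)*(b^2 - 6*b + 8) = (b - 3)*(b - 2)*(b - 4)
(3) = (q + 4)*(q^3 + q^2 - 12*q) = (q - 3)*(q + 4)*(q^2 + 4*q) = (q - 3)*(q + 4)^2*(q)
(4) = (d - 5)*(d^2 - d - 12) = (d - 5)*(d - 4)*(d + 3)
(5) = (m - 2)*(m - 3)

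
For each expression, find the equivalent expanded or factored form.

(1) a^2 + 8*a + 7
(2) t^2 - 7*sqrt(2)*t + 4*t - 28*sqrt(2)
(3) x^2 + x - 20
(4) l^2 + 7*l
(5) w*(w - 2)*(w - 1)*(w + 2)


(1) = (a + 1)*(a + 7)
(2) = (t + 4)*(t - 7*sqrt(2))
(3) = (x - 4)*(x + 5)
(4) = l*(l + 7)
(5) = w^4 - w^3 - 4*w^2 + 4*w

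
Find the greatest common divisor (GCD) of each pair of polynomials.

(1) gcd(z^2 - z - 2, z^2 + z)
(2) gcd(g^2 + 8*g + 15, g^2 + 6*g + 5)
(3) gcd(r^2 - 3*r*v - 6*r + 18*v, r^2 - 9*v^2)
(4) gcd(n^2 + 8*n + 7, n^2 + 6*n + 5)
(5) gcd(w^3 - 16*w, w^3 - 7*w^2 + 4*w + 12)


(1) = gcd((z - 2)*(z + 1), z*(z + 1)) = z + 1
(2) = g + 5
(3) = r - 3*v
(4) = n + 1
(5) = 1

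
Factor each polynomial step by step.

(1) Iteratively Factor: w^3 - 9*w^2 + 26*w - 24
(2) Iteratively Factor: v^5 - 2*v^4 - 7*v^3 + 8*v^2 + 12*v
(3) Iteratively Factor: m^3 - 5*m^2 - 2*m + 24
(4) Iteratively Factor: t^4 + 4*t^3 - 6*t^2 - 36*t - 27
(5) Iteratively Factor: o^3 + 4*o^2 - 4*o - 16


(1) = (w - 2)*(w^2 - 7*w + 12) = (w - 3)*(w - 2)*(w - 4)
(2) = (v)*(v^4 - 2*v^3 - 7*v^2 + 8*v + 12) = v*(v - 2)*(v^3 - 7*v - 6) = v*(v - 3)*(v - 2)*(v^2 + 3*v + 2) = v*(v - 3)*(v - 2)*(v + 2)*(v + 1)
(3) = (m - 3)*(m^2 - 2*m - 8) = (m - 4)*(m - 3)*(m + 2)
(4) = (t + 3)*(t^3 + t^2 - 9*t - 9) = (t - 3)*(t + 3)*(t^2 + 4*t + 3) = (t - 3)*(t + 1)*(t + 3)*(t + 3)
(5) = (o - 2)*(o^2 + 6*o + 8) = (o - 2)*(o + 4)*(o + 2)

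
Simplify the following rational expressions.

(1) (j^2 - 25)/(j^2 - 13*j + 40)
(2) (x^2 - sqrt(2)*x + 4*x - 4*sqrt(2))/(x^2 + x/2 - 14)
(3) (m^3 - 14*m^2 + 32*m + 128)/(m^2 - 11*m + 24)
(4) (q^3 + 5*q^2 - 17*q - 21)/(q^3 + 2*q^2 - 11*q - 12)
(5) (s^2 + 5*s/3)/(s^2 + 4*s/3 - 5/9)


(1) = (j + 5)/(j - 8)
(2) = (2*x - 2*sqrt(2))/(2*x - 7)
(3) = (m^2 - 6*m - 16)/(m - 3)
(4) = (q + 7)/(q + 4)
(5) = 3*s/(3*s - 1)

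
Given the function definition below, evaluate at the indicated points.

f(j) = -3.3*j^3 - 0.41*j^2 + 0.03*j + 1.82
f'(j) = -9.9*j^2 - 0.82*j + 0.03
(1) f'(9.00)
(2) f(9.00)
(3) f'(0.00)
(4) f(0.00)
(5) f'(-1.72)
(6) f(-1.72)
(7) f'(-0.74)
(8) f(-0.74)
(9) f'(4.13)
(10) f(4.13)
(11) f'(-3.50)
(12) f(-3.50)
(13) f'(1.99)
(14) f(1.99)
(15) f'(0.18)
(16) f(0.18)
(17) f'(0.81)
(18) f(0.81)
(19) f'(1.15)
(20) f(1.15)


(1) = -809.25
(2) = -2436.82
(3) = 0.03
(4) = 1.82
(5) = -27.85
(6) = 17.35
(7) = -4.78
(8) = 2.91
(9) = -172.22
(10) = -237.52
(11) = -118.37
(12) = 138.18
(13) = -40.81
(14) = -25.75
(15) = -0.44
(16) = 1.79
(17) = -7.13
(18) = -0.18
(19) = -14.01
(20) = -3.71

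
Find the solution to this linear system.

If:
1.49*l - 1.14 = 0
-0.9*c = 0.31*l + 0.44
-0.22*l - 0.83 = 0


Then:
No Solution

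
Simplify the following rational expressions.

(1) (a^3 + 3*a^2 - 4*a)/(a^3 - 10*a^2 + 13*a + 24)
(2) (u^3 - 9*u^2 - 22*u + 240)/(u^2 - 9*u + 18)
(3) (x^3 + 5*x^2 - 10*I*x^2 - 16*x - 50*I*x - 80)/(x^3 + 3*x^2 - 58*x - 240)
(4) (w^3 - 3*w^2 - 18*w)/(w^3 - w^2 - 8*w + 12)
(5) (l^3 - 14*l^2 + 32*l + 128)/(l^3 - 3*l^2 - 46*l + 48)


(1) = (a^3 + 3*a^2 - 4*a)/(a^3 - 10*a^2 + 13*a + 24)
(2) = (u^2 - 3*u - 40)/(u - 3)
(3) = (x^2 - 10*I*x - 16)/(x^2 - 2*x - 48)
(4) = (w^2 - 6*w)/(w^2 - 4*w + 4)
(5) = (l^2 - 6*l - 16)/(l^2 + 5*l - 6)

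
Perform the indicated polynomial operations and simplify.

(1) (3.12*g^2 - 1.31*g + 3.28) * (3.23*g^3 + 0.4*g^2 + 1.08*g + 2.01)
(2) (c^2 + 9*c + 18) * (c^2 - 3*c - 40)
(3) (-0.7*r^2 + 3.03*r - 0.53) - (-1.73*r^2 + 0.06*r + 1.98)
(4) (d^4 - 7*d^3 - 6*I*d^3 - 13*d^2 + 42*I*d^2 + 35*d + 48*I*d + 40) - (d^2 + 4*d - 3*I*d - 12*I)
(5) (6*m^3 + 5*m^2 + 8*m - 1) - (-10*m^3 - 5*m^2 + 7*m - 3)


(1) = 10.0776*g^5 - 2.9833*g^4 + 13.44*g^3 + 6.1684*g^2 + 0.9093*g + 6.5928
(2) = c^4 + 6*c^3 - 49*c^2 - 414*c - 720
(3) = 1.03*r^2 + 2.97*r - 2.51
(4) = d^4 - 7*d^3 - 6*I*d^3 - 14*d^2 + 42*I*d^2 + 31*d + 51*I*d + 40 + 12*I
(5) = 16*m^3 + 10*m^2 + m + 2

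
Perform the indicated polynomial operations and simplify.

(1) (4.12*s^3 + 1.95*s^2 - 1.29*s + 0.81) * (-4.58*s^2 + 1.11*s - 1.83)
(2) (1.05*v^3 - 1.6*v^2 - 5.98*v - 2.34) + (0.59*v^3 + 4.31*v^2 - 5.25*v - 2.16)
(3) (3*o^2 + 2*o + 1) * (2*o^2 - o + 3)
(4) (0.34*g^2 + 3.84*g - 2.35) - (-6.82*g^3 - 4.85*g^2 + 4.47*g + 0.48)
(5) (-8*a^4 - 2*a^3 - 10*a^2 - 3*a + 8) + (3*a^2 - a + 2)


(1) = -18.8696*s^5 - 4.3578*s^4 + 0.5331*s^3 - 8.7102*s^2 + 3.2598*s - 1.4823
(2) = 1.64*v^3 + 2.71*v^2 - 11.23*v - 4.5
(3) = 6*o^4 + o^3 + 9*o^2 + 5*o + 3
(4) = 6.82*g^3 + 5.19*g^2 - 0.63*g - 2.83
(5) = -8*a^4 - 2*a^3 - 7*a^2 - 4*a + 10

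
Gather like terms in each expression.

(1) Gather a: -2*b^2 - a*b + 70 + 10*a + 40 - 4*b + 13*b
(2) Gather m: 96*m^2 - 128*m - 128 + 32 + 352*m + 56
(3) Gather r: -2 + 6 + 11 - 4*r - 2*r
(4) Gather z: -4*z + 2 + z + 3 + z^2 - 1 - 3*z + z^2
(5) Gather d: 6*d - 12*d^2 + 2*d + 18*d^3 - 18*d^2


(1) = a*(10 - b) - 2*b^2 + 9*b + 110
(2) = 96*m^2 + 224*m - 40
(3) = 15 - 6*r
(4) = 2*z^2 - 6*z + 4
(5) = 18*d^3 - 30*d^2 + 8*d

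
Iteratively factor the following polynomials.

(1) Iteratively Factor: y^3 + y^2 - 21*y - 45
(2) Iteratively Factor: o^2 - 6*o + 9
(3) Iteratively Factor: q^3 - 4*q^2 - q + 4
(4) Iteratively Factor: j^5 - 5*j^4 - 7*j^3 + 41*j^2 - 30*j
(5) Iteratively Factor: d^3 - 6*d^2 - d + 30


(1) = (y + 3)*(y^2 - 2*y - 15) = (y - 5)*(y + 3)*(y + 3)
(2) = (o - 3)*(o - 3)
(3) = (q - 4)*(q^2 - 1) = (q - 4)*(q - 1)*(q + 1)
(4) = (j - 5)*(j^4 - 7*j^2 + 6*j) = (j - 5)*(j + 3)*(j^3 - 3*j^2 + 2*j) = (j - 5)*(j - 2)*(j + 3)*(j^2 - j) = (j - 5)*(j - 2)*(j - 1)*(j + 3)*(j)
(5) = (d + 2)*(d^2 - 8*d + 15) = (d - 3)*(d + 2)*(d - 5)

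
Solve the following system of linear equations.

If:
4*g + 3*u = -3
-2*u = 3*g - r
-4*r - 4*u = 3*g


Then:
g = -12
r = -6
u = 15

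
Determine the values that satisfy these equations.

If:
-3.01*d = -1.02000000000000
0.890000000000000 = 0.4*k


Then:
d = 0.34
k = 2.22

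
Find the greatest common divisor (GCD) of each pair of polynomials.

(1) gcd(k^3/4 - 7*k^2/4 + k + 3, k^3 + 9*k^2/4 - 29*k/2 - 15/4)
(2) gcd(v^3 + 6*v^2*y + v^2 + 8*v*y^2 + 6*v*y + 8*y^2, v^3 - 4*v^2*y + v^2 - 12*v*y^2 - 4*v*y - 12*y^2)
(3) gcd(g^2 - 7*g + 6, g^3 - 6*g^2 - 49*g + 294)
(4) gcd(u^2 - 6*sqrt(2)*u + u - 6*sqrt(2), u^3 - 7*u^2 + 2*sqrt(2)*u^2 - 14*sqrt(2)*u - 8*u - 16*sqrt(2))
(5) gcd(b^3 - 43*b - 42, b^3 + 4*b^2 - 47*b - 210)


(1) = 1
(2) = gcd((v + 1)*(v + 2*y)*(v + 4*y), (v + 1)*(v - 6*y)*(v + 2*y)) = v^2 + 2*v*y + v + 2*y
(3) = gcd((g - 6)*(g - 1), (g - 7)*(g - 6)*(g + 7)) = g - 6
(4) = u + 1
(5) = b^2 - b - 42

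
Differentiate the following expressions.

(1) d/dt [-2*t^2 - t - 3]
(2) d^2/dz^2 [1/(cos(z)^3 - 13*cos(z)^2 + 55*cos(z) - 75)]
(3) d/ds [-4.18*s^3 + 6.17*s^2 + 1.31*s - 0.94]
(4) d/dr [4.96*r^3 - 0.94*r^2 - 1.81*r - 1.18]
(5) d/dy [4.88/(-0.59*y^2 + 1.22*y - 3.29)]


(1) = -4*t - 1
(2) = (-9*sin(z)^4 + 37*sin(z)^2 - 853*cos(z)/4 + 53*cos(3*z)/4 + 136)/((cos(z) - 5)^4*(cos(z) - 3)^3)
(3) = -12.54*s^2 + 12.34*s + 1.31
(4) = 14.88*r^2 - 1.88*r - 1.81
(5) = (5.7584*y - 5.9536)/(0.59*y^2 - 1.22*y + 3.29)^2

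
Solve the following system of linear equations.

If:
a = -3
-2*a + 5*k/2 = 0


Then:
a = -3
k = -12/5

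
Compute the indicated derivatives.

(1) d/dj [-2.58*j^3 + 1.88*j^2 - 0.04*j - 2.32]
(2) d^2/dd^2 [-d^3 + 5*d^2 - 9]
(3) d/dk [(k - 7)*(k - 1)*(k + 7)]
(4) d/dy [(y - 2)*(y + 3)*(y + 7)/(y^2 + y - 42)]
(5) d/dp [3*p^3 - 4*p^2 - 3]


(1) = -7.74*j^2 + 3.76*j - 0.04
(2) = 10 - 6*d
(3) = 3*k^2 - 2*k - 49
(4) = y*(y - 12)/(y^2 - 12*y + 36)
(5) = p*(9*p - 8)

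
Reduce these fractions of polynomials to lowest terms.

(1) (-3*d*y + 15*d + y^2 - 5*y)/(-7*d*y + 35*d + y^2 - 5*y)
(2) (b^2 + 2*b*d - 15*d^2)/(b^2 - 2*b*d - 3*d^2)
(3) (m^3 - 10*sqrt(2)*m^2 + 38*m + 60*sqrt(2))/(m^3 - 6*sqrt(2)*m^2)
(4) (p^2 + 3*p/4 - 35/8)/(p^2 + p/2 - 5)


(1) = (-3*d + y)/(-7*d + y)
(2) = (b + 5*d)/(b + d)
(3) = (m^2 - 4*sqrt(2)*m - 10)/m^2
(4) = (4*p - 7)/(4*p - 8)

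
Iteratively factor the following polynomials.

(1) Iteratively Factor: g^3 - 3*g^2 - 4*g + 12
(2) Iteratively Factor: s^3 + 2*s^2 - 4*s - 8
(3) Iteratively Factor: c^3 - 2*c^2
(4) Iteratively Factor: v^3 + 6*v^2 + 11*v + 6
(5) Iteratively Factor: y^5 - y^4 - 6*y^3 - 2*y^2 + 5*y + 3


(1) = (g + 2)*(g^2 - 5*g + 6) = (g - 3)*(g + 2)*(g - 2)
(2) = (s - 2)*(s^2 + 4*s + 4) = (s - 2)*(s + 2)*(s + 2)
(3) = (c - 2)*(c^2) = c*(c - 2)*(c)
(4) = (v + 2)*(v^2 + 4*v + 3) = (v + 2)*(v + 3)*(v + 1)
(5) = (y + 1)*(y^4 - 2*y^3 - 4*y^2 + 2*y + 3) = (y - 1)*(y + 1)*(y^3 - y^2 - 5*y - 3) = (y - 3)*(y - 1)*(y + 1)*(y^2 + 2*y + 1) = (y - 3)*(y - 1)*(y + 1)^2*(y + 1)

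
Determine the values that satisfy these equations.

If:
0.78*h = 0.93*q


Then:
h = 1.19230769230769*q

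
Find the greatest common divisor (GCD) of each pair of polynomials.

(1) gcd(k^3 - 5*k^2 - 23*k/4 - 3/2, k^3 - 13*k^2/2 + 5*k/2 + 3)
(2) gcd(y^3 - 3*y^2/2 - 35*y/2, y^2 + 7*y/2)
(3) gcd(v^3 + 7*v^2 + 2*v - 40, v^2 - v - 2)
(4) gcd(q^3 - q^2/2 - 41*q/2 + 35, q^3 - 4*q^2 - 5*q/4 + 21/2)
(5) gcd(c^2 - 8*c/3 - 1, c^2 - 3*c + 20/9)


(1) = k^2 - 11*k/2 - 3
(2) = y^2 + 7*y/2
(3) = v - 2
(4) = q^2 - 11*q/2 + 7
(5) = gcd((c - 3)*(c + 1/3), (c - 5/3)*(c - 4/3)) = 1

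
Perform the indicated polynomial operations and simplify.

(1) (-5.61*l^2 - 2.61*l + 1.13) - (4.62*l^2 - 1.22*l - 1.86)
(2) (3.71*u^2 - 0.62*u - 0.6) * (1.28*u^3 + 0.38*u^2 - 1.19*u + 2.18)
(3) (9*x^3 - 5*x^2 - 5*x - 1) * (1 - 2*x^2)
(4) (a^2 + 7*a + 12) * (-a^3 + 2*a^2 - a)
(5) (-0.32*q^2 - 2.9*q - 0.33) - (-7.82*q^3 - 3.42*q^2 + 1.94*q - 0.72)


(1) = -10.23*l^2 - 1.39*l + 2.99
(2) = 4.7488*u^5 + 0.6162*u^4 - 5.4185*u^3 + 8.5976*u^2 - 0.6376*u - 1.308
(3) = -18*x^5 + 10*x^4 + 19*x^3 - 3*x^2 - 5*x - 1
(4) = -a^5 - 5*a^4 + a^3 + 17*a^2 - 12*a
(5) = 7.82*q^3 + 3.1*q^2 - 4.84*q + 0.39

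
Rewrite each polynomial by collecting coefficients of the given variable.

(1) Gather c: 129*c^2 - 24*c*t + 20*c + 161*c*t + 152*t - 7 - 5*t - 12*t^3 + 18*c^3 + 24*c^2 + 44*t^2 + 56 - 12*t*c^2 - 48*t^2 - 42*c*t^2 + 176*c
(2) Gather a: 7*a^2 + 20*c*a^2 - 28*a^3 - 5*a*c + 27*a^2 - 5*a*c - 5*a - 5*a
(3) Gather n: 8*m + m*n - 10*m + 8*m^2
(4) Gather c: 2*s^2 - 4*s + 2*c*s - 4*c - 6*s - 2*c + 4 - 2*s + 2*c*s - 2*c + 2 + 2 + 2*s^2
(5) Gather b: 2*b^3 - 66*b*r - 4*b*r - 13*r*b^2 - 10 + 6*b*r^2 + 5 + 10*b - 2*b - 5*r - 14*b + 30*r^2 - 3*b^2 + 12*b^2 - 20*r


(1) = 18*c^3 + c^2*(153 - 12*t) + c*(-42*t^2 + 137*t + 196) - 12*t^3 - 4*t^2 + 147*t + 49
(2) = -28*a^3 + a^2*(20*c + 34) + a*(-10*c - 10)
(3) = 8*m^2 + m*n - 2*m
(4) = c*(4*s - 8) + 4*s^2 - 12*s + 8
(5) = 2*b^3 + b^2*(9 - 13*r) + b*(6*r^2 - 70*r - 6) + 30*r^2 - 25*r - 5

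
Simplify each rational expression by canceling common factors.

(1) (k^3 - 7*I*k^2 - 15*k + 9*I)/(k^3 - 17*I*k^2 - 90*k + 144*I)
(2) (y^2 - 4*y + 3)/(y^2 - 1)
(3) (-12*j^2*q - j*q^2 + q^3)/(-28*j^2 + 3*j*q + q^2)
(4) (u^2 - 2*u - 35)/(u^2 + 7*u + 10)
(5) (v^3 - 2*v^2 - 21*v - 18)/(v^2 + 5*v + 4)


(1) = (k^2 - 4*I*k - 3)/(k^2 - 14*I*k - 48)
(2) = (y - 3)/(y + 1)
(3) = (3*j*q + q^2)/(7*j + q)
(4) = (u - 7)/(u + 2)
(5) = (v^2 - 3*v - 18)/(v + 4)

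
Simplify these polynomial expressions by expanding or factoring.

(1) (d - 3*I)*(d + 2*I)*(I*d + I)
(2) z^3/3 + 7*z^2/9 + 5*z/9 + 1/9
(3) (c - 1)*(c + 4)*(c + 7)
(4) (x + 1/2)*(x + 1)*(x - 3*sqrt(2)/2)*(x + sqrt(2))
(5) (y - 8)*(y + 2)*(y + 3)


(1) = I*d^3 + d^2 + I*d^2 + d + 6*I*d + 6*I
(2) = (z/3 + 1/3)*(z + 1/3)*(z + 1)
(3) = c^3 + 10*c^2 + 17*c - 28
(4) = x^4 - sqrt(2)*x^3/2 + 3*x^3/2 - 5*x^2/2 - 3*sqrt(2)*x^2/4 - 9*x/2 - sqrt(2)*x/4 - 3/2
(5) = y^3 - 3*y^2 - 34*y - 48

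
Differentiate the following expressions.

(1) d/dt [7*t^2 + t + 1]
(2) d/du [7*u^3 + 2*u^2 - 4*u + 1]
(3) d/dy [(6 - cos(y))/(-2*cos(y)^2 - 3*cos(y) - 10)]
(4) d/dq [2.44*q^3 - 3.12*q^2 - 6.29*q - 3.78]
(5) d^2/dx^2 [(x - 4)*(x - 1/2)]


(1) = 14*t + 1
(2) = 21*u^2 + 4*u - 4
(3) = (-24*cos(y) + cos(2*y) - 27)*sin(y)/(3*cos(y) + cos(2*y) + 11)^2
(4) = 7.32*q^2 - 6.24*q - 6.29
(5) = 2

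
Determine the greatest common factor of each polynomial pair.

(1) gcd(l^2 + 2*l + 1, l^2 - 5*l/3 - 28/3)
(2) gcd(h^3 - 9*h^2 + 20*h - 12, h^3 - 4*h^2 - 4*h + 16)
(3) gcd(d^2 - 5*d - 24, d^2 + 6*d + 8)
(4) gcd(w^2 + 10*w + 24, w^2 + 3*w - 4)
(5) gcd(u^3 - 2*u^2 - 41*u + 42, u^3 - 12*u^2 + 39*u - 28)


(1) = gcd((l + 1)^2, (l - 4)*(l + 7/3)) = 1
(2) = gcd((h - 6)*(h - 2)*(h - 1), (h - 4)*(h - 2)*(h + 2)) = h - 2
(3) = 1
(4) = gcd((w + 4)*(w + 6), (w - 1)*(w + 4)) = w + 4
(5) = gcd((u - 7)*(u - 1)*(u + 6), (u - 7)*(u - 4)*(u - 1)) = u^2 - 8*u + 7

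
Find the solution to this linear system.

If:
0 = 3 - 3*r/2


Then:
r = 2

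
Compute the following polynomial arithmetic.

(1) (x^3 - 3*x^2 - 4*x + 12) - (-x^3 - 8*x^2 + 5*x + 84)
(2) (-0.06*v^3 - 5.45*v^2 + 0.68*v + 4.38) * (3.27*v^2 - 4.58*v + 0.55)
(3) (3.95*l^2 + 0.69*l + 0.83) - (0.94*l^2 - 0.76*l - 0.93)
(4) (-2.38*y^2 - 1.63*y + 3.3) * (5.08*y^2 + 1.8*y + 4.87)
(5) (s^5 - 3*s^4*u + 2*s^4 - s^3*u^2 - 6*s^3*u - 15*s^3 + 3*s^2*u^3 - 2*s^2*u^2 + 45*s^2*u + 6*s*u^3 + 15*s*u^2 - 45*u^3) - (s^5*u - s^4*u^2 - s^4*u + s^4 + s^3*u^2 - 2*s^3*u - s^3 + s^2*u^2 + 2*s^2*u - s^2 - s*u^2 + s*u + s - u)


(1) = 2*x^3 + 5*x^2 - 9*x - 72
(2) = -0.1962*v^5 - 17.5467*v^4 + 27.1516*v^3 + 8.2107*v^2 - 19.6864*v + 2.409
(3) = 3.01*l^2 + 1.45*l + 1.76
(4) = -12.0904*y^4 - 12.5644*y^3 + 2.2394*y^2 - 1.9981*y + 16.071
(5) = -s^5*u + s^5 + s^4*u^2 - 2*s^4*u + s^4 - 2*s^3*u^2 - 4*s^3*u - 14*s^3 + 3*s^2*u^3 - 3*s^2*u^2 + 43*s^2*u + s^2 + 6*s*u^3 + 16*s*u^2 - s*u - s - 45*u^3 + u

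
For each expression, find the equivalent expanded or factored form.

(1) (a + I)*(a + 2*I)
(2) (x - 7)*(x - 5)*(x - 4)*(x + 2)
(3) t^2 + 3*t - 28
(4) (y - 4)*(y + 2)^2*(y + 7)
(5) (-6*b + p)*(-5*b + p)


(1) = a^2 + 3*I*a - 2
(2) = x^4 - 14*x^3 + 51*x^2 + 26*x - 280
(3) = (t - 4)*(t + 7)
(4) = y^4 + 7*y^3 - 12*y^2 - 100*y - 112
(5) = 30*b^2 - 11*b*p + p^2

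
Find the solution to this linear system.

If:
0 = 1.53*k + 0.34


Then:
k = -0.22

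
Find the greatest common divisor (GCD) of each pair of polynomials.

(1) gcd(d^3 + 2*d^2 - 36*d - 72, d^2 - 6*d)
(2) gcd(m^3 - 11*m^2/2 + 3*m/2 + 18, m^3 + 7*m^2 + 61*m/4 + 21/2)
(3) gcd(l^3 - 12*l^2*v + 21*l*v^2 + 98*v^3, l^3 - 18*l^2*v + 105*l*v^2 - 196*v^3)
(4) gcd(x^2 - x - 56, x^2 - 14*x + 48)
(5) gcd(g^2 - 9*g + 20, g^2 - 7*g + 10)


(1) = d - 6
(2) = m + 3/2
(3) = l^2 - 14*l*v + 49*v^2
(4) = gcd((x - 8)*(x + 7), (x - 8)*(x - 6)) = x - 8
(5) = gcd((g - 5)*(g - 4), (g - 5)*(g - 2)) = g - 5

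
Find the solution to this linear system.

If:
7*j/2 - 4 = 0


Then:
j = 8/7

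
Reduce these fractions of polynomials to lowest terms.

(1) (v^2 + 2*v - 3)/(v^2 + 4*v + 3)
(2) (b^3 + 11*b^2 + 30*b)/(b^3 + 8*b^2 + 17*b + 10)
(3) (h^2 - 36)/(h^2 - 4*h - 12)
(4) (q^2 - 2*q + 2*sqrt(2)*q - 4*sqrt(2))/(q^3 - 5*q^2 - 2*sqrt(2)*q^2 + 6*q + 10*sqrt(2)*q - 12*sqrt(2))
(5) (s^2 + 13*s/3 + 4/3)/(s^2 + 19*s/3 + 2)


(1) = (v - 1)/(v + 1)
(2) = (b^2 + 6*b)/(b^2 + 3*b + 2)
(3) = (h + 6)/(h + 2)
(4) = (q + 2*sqrt(2))/(q^2 + q*(-3 - 2*sqrt(2)) + 6*sqrt(2))
(5) = (s + 4)/(s + 6)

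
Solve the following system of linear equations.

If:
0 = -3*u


Then:
u = 0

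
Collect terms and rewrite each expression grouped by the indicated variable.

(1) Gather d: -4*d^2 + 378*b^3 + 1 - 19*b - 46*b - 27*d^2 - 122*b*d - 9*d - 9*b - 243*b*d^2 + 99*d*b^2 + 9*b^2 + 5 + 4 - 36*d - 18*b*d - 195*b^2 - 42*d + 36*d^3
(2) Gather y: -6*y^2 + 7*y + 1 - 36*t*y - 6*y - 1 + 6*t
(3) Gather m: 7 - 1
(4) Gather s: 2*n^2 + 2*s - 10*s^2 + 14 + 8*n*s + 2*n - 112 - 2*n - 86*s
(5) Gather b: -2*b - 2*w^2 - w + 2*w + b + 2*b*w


(1) = 378*b^3 - 186*b^2 - 74*b + 36*d^3 + d^2*(-243*b - 31) + d*(99*b^2 - 140*b - 87) + 10
(2) = 6*t - 6*y^2 + y*(1 - 36*t)
(3) = 6
(4) = 2*n^2 - 10*s^2 + s*(8*n - 84) - 98
(5) = b*(2*w - 1) - 2*w^2 + w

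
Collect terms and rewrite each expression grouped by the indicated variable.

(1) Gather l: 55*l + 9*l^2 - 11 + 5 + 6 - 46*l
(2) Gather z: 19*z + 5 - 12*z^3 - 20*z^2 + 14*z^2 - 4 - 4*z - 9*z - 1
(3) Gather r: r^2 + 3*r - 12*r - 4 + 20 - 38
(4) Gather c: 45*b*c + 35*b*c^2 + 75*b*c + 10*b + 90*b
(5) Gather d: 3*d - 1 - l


(1) = 9*l^2 + 9*l
(2) = -12*z^3 - 6*z^2 + 6*z
(3) = r^2 - 9*r - 22
(4) = 35*b*c^2 + 120*b*c + 100*b
(5) = 3*d - l - 1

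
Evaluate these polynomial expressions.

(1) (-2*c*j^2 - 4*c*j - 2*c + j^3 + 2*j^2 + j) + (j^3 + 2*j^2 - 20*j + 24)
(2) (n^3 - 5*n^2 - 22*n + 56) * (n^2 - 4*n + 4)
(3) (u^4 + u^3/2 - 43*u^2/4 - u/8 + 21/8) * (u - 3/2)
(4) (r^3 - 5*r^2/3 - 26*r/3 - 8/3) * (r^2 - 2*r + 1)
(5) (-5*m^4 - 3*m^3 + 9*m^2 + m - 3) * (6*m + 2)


(1) = -2*c*j^2 - 4*c*j - 2*c + 2*j^3 + 4*j^2 - 19*j + 24
(2) = n^5 - 9*n^4 + 2*n^3 + 124*n^2 - 312*n + 224
(3) = u^5 - u^4 - 23*u^3/2 + 16*u^2 + 45*u/16 - 63/16
(4) = r^5 - 11*r^4/3 - 13*r^3/3 + 13*r^2 - 10*r/3 - 8/3
(5) = -30*m^5 - 28*m^4 + 48*m^3 + 24*m^2 - 16*m - 6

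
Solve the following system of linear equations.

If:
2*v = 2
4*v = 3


Then:
No Solution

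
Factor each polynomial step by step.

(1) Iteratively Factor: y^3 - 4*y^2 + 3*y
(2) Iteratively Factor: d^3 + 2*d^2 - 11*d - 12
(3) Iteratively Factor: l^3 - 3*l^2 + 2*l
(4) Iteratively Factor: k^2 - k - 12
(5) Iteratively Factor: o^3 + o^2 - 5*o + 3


(1) = (y)*(y^2 - 4*y + 3) = y*(y - 3)*(y - 1)
(2) = (d + 1)*(d^2 + d - 12) = (d + 1)*(d + 4)*(d - 3)
(3) = (l)*(l^2 - 3*l + 2) = l*(l - 2)*(l - 1)
(4) = (k + 3)*(k - 4)
(5) = (o - 1)*(o^2 + 2*o - 3) = (o - 1)^2*(o + 3)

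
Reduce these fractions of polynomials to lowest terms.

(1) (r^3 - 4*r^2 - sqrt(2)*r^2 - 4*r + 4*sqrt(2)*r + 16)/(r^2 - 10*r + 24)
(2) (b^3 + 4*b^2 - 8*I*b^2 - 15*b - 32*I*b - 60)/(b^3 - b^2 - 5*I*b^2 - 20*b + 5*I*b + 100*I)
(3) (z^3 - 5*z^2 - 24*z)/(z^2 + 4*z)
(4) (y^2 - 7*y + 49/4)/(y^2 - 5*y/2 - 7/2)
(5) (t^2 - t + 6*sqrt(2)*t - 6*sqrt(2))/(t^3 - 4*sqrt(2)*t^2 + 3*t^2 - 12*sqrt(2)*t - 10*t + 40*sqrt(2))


(1) = (r^2 - sqrt(2)*r - 4)/(r - 6)
(2) = (b - 3*I)/(b - 5)
(3) = (z^2 - 5*z - 24)/(z + 4)
(4) = (2*y - 7)/(2*y + 2)
(5) = (t^2 + t*(-1 + 6*sqrt(2)) - 6*sqrt(2))/(t^3 + t^2*(3 - 4*sqrt(2)) + t*(-12*sqrt(2) - 10) + 40*sqrt(2))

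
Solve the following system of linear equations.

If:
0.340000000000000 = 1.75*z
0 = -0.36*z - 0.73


Then:
No Solution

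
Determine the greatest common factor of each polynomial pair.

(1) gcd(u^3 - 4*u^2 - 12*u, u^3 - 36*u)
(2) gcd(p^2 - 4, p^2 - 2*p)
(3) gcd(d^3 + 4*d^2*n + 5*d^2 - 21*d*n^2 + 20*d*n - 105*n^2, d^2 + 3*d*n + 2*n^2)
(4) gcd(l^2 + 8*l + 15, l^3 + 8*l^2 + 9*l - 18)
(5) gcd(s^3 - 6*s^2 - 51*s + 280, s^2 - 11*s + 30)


(1) = u^2 - 6*u
(2) = p - 2
(3) = gcd((d + 5)*(d - 3*n)*(d + 7*n), (d + n)*(d + 2*n)) = 1
(4) = l + 3
(5) = s - 5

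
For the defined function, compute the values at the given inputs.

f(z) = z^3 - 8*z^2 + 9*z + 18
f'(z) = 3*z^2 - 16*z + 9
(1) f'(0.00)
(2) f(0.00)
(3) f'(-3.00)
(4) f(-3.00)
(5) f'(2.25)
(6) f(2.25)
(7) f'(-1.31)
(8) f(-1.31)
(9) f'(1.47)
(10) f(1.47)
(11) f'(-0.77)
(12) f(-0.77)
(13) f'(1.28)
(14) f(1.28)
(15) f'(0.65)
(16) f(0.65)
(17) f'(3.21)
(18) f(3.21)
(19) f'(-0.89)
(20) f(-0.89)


(1) = 9.00
(2) = 18.00
(3) = 84.00
(4) = -108.00
(5) = -11.81
(6) = 9.14
(7) = 35.11
(8) = -9.77
(9) = -8.04
(10) = 17.12
(11) = 23.10
(12) = 5.87
(13) = -6.56
(14) = 18.51
(15) = -0.13
(16) = 20.74
(17) = -11.45
(18) = -2.47
(19) = 25.62
(20) = 2.95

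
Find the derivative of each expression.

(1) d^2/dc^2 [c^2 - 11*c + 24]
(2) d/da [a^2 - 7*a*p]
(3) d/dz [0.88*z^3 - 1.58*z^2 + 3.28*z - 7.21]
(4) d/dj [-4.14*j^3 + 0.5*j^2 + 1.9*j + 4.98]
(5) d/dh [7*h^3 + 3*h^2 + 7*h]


(1) = 2
(2) = 2*a - 7*p
(3) = 2.64*z^2 - 3.16*z + 3.28
(4) = -12.42*j^2 + 1.0*j + 1.9
(5) = 21*h^2 + 6*h + 7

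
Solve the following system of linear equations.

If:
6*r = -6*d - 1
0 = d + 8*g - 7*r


Then:
d = -r - 1/6
g = r + 1/48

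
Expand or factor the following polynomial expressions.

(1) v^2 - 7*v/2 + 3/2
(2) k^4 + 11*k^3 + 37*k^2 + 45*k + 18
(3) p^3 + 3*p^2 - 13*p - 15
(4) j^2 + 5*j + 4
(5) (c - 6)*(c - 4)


(1) = (v - 3)*(v - 1/2)
(2) = (k + 1)^2*(k + 3)*(k + 6)
(3) = (p - 3)*(p + 1)*(p + 5)
(4) = (j + 1)*(j + 4)
(5) = c^2 - 10*c + 24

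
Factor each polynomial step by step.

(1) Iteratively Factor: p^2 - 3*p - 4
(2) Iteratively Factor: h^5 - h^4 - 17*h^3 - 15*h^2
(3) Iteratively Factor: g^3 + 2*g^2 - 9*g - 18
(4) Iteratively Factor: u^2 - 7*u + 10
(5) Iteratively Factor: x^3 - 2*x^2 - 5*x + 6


(1) = (p - 4)*(p + 1)
(2) = (h - 5)*(h^4 + 4*h^3 + 3*h^2) = (h - 5)*(h + 3)*(h^3 + h^2) = h*(h - 5)*(h + 3)*(h^2 + h) = h*(h - 5)*(h + 1)*(h + 3)*(h)
(3) = (g + 2)*(g^2 - 9) = (g + 2)*(g + 3)*(g - 3)
(4) = (u - 2)*(u - 5)
(5) = (x + 2)*(x^2 - 4*x + 3) = (x - 1)*(x + 2)*(x - 3)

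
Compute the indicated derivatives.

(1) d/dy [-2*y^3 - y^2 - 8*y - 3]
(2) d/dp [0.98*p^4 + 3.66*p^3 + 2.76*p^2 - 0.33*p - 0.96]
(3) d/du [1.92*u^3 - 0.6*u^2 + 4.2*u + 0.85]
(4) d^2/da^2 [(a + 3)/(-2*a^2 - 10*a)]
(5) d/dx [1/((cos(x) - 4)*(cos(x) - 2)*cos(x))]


(1) = -6*y^2 - 2*y - 8
(2) = 3.92*p^3 + 10.98*p^2 + 5.52*p - 0.33
(3) = 5.76*u^2 - 1.2*u + 4.2
(4) = (a*(a + 5)*(3*a + 8) - (a + 3)*(2*a + 5)^2)/(a^3*(a + 5)^3)
(5) = (3*sin(x) + 8*sin(x)/cos(x)^2 - 12*tan(x))/((cos(x) - 4)^2*(cos(x) - 2)^2)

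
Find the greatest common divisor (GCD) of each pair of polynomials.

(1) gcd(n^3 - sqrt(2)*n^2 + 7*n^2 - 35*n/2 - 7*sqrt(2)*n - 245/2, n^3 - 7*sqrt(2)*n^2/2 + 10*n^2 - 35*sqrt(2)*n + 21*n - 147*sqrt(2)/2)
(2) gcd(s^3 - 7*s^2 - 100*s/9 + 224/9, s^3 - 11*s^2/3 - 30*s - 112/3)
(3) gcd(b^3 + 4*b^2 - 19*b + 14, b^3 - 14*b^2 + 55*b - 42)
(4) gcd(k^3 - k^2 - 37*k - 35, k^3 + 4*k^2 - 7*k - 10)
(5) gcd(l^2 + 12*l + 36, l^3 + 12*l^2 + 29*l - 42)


(1) = n^2 + n*(7 - 7*sqrt(2)/2) - 49*sqrt(2)/2
(2) = gcd((s - 8)*(s - 4/3)*(s + 7/3), (s - 8)*(s + 2)*(s + 7/3)) = s^2 - 17*s/3 - 56/3
(3) = b - 1
(4) = k^2 + 6*k + 5
(5) = l + 6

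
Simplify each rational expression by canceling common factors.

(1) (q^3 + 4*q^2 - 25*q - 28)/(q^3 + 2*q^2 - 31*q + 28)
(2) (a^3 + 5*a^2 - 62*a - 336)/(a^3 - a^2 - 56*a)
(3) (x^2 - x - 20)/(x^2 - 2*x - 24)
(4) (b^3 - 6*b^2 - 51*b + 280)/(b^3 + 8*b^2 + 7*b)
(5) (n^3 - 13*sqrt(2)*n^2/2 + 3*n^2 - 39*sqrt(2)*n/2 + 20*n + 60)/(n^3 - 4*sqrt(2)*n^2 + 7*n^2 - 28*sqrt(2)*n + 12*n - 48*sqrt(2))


(1) = (q + 1)/(q - 1)
(2) = (a + 6)/a
(3) = (x - 5)/(x - 6)
(4) = (b^2 - 13*b + 40)/(b^2 + b)
(5) = (2*n - 5*sqrt(2))/(2*n + 8)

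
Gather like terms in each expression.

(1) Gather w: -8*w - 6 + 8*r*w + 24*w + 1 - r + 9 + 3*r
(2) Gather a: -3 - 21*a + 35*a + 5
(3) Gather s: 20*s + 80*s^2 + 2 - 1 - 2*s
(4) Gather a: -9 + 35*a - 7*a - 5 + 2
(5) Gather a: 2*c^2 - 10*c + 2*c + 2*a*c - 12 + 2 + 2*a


(1) = 2*r + w*(8*r + 16) + 4
(2) = 14*a + 2
(3) = 80*s^2 + 18*s + 1
(4) = 28*a - 12
(5) = a*(2*c + 2) + 2*c^2 - 8*c - 10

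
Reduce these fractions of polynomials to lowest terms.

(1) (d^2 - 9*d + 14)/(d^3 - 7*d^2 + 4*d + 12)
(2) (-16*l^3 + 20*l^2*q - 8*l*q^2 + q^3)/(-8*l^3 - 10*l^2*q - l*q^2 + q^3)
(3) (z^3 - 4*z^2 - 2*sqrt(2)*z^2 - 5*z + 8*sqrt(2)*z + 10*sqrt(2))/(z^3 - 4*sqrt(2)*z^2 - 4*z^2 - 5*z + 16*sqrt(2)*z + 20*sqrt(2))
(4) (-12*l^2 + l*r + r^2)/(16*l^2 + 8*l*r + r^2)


(1) = (d - 7)/(d^2 - 5*d - 6)
(2) = (4*l^2 - 4*l*q + q^2)/(2*l^2 + 3*l*q + q^2)
(3) = (z - 2*sqrt(2))/(z - 4*sqrt(2))
(4) = (-3*l + r)/(4*l + r)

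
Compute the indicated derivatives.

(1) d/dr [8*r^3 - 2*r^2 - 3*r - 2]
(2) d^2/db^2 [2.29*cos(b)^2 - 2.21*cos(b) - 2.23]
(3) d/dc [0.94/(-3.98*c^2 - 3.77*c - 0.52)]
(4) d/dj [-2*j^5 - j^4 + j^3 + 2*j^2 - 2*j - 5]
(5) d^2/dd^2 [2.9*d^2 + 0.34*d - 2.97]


(1) = 24*r^2 - 4*r - 3
(2) = 2.21*cos(b) - 4.58*cos(2*b)
(3) = (7.4824*c + 3.5438)/(3.98*c^2 + 3.77*c + 0.52)^2
(4) = -10*j^4 - 4*j^3 + 3*j^2 + 4*j - 2
(5) = 5.80000000000000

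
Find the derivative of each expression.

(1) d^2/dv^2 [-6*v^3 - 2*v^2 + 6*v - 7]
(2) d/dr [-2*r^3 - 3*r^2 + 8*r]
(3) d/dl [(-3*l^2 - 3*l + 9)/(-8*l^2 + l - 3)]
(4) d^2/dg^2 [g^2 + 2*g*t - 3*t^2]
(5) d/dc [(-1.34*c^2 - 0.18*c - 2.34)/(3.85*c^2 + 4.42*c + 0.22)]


(1) = -36*v - 4
(2) = -6*r^2 - 6*r + 8
(3) = 27*l*(6 - l)/(64*l^4 - 16*l^3 + 49*l^2 - 6*l + 9)
(4) = 2
(5) = (-5.2298*c^2 + 17.4284*c + 10.3032)/(14.8225*c^4 + 34.034*c^3 + 21.2304*c^2 + 1.9448*c + 0.0484)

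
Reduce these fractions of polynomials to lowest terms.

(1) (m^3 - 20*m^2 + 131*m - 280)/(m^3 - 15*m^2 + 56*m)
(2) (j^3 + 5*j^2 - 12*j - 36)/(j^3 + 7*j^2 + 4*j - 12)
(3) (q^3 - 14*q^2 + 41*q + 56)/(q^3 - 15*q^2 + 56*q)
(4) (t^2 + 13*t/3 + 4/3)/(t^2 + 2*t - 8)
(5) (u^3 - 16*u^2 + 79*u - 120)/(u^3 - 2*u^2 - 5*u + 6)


(1) = (m - 5)/m
(2) = (j - 3)/(j - 1)
(3) = (q + 1)/q
(4) = (3*t + 1)/(3*t - 6)
(5) = (u^2 - 13*u + 40)/(u^2 + u - 2)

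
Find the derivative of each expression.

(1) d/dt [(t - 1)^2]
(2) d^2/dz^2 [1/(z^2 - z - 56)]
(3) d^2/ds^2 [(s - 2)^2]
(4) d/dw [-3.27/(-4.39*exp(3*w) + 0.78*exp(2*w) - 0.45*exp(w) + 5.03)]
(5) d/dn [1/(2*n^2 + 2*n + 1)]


(1) = 2*t - 2
(2) = 2*(z^2 - z - (2*z - 1)^2 - 56)/(-z^2 + z + 56)^3
(3) = 2
(4) = (-43.0659*exp(2*w) + 5.1012*exp(w) - 1.4715)*exp(w)/(4.39*exp(3*w) - 0.78*exp(2*w) + 0.45*exp(w) - 5.03)^2
(5) = 2*(-2*n - 1)/(2*n^2 + 2*n + 1)^2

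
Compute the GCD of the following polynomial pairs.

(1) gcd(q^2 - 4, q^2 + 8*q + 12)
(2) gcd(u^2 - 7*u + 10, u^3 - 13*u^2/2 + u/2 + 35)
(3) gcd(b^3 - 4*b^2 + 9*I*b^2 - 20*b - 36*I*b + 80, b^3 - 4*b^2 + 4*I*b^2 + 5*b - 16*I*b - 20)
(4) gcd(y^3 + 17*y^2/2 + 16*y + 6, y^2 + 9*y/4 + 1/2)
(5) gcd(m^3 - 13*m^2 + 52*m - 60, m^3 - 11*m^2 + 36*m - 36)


(1) = gcd((q - 2)*(q + 2), (q + 2)*(q + 6)) = q + 2
(2) = u - 5
(3) = gcd((b - 4)*(b + 4*I)*(b + 5*I), (b - 4)*(b - I)*(b + 5*I)) = b^2 + b*(-4 + 5*I) - 20*I
(4) = y + 2
(5) = gcd((m - 6)*(m - 5)*(m - 2), (m - 6)*(m - 3)*(m - 2)) = m^2 - 8*m + 12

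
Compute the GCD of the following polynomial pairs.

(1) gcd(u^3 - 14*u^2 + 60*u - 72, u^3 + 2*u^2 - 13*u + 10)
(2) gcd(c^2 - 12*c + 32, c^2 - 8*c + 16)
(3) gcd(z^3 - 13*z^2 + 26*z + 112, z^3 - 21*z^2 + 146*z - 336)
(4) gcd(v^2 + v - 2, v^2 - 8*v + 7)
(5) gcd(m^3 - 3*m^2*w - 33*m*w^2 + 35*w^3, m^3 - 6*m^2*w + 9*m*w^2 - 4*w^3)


(1) = u - 2
(2) = gcd((c - 8)*(c - 4), (c - 4)^2) = c - 4
(3) = z^2 - 15*z + 56
(4) = v - 1
(5) = -m + w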